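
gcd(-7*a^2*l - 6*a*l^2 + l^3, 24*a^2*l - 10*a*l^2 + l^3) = l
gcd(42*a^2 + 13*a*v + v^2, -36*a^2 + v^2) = 6*a + v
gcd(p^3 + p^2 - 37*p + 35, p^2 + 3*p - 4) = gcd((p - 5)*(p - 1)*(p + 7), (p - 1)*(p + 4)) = p - 1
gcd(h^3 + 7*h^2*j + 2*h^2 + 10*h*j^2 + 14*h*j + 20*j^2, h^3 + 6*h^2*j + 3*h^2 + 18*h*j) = 1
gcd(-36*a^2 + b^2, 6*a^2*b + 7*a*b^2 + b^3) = 6*a + b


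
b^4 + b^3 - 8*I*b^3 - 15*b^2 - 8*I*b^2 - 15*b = b*(b + 1)*(b - 5*I)*(b - 3*I)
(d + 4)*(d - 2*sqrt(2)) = d^2 - 2*sqrt(2)*d + 4*d - 8*sqrt(2)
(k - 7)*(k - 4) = k^2 - 11*k + 28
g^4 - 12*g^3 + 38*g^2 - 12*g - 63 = (g - 7)*(g - 3)^2*(g + 1)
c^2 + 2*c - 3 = (c - 1)*(c + 3)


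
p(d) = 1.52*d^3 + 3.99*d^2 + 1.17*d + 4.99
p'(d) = 4.56*d^2 + 7.98*d + 1.17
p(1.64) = 24.34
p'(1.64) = 26.52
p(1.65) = 24.61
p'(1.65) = 26.75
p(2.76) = 70.57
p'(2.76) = 57.93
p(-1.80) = 6.95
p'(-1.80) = 1.58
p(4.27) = 201.07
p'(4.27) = 118.39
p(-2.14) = 5.86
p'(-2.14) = 4.98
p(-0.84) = 5.92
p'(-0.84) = -2.32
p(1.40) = 18.62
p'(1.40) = 21.28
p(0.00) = 4.99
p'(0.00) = 1.17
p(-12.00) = -2061.05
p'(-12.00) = 562.05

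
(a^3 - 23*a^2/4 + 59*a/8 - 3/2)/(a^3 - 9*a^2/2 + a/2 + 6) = (a - 1/4)/(a + 1)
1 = 1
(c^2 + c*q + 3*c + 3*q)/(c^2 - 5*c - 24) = (c + q)/(c - 8)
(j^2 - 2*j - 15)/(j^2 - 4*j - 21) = (j - 5)/(j - 7)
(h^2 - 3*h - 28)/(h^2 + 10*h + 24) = (h - 7)/(h + 6)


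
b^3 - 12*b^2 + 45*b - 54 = (b - 6)*(b - 3)^2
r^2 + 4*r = r*(r + 4)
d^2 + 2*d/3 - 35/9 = (d - 5/3)*(d + 7/3)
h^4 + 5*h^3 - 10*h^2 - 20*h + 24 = (h - 2)*(h - 1)*(h + 2)*(h + 6)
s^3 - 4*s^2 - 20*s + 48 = (s - 6)*(s - 2)*(s + 4)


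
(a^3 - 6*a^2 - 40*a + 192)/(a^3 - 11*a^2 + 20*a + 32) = (a + 6)/(a + 1)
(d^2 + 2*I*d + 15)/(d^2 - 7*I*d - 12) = (d + 5*I)/(d - 4*I)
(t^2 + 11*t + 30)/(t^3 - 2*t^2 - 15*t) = (t^2 + 11*t + 30)/(t*(t^2 - 2*t - 15))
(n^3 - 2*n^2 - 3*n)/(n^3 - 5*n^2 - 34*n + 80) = n*(n^2 - 2*n - 3)/(n^3 - 5*n^2 - 34*n + 80)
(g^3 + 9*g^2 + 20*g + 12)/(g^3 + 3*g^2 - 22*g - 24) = (g + 2)/(g - 4)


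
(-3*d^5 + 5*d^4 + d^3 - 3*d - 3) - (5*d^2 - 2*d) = -3*d^5 + 5*d^4 + d^3 - 5*d^2 - d - 3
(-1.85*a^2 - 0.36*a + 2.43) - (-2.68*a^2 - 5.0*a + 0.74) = 0.83*a^2 + 4.64*a + 1.69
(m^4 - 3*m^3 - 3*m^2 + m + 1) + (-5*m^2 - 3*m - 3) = m^4 - 3*m^3 - 8*m^2 - 2*m - 2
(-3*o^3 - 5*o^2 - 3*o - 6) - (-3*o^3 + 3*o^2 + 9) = -8*o^2 - 3*o - 15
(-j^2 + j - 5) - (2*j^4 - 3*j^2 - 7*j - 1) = -2*j^4 + 2*j^2 + 8*j - 4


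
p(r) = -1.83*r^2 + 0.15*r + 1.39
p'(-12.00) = 44.07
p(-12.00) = -263.93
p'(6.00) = -21.81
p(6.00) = -63.59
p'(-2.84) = 10.54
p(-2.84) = -13.80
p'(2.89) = -10.43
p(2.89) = -13.46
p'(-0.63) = 2.46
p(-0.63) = 0.57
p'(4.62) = -16.76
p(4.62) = -36.98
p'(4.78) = -17.34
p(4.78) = -39.71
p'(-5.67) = 20.90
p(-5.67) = -58.29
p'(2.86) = -10.32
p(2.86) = -13.15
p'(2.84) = -10.24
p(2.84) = -12.94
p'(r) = 0.15 - 3.66*r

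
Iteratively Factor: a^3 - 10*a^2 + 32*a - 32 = (a - 2)*(a^2 - 8*a + 16) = (a - 4)*(a - 2)*(a - 4)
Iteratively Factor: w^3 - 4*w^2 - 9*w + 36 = (w - 4)*(w^2 - 9) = (w - 4)*(w - 3)*(w + 3)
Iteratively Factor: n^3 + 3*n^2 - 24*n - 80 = (n + 4)*(n^2 - n - 20) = (n + 4)^2*(n - 5)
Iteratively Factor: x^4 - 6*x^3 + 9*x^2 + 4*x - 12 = (x + 1)*(x^3 - 7*x^2 + 16*x - 12) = (x - 2)*(x + 1)*(x^2 - 5*x + 6) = (x - 2)^2*(x + 1)*(x - 3)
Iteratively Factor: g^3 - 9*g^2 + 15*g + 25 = (g - 5)*(g^2 - 4*g - 5) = (g - 5)^2*(g + 1)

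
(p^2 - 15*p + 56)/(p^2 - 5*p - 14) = (p - 8)/(p + 2)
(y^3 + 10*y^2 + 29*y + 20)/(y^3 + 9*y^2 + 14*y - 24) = (y^2 + 6*y + 5)/(y^2 + 5*y - 6)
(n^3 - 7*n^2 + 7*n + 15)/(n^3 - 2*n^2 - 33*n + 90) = (n + 1)/(n + 6)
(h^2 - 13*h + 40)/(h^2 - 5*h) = (h - 8)/h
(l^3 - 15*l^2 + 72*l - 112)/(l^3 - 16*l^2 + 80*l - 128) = (l - 7)/(l - 8)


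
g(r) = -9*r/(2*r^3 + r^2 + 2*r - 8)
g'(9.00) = 0.01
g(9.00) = -0.05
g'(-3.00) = -0.24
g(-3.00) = -0.46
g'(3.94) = 0.13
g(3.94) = -0.26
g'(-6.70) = -0.03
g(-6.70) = -0.10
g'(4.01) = 0.12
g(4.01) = -0.25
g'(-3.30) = -0.20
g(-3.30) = -0.39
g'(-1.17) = 0.18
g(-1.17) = -0.86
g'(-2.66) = -0.28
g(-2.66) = -0.55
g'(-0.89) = 0.50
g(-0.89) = -0.77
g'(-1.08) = 0.28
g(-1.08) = -0.84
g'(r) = -9*r*(-6*r^2 - 2*r - 2)/(2*r^3 + r^2 + 2*r - 8)^2 - 9/(2*r^3 + r^2 + 2*r - 8)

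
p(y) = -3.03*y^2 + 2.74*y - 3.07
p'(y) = 2.74 - 6.06*y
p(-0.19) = -3.70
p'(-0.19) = 3.89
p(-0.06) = -3.25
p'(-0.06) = 3.10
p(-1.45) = -13.41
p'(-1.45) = 11.53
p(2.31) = -12.91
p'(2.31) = -11.26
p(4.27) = -46.62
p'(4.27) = -23.14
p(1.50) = -5.78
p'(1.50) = -6.35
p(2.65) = -17.09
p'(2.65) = -13.32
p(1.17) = -4.01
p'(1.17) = -4.35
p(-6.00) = -128.59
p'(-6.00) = 39.10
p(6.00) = -95.71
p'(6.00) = -33.62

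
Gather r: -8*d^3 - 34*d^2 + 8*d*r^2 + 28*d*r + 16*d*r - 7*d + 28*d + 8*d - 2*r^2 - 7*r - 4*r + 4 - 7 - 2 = -8*d^3 - 34*d^2 + 29*d + r^2*(8*d - 2) + r*(44*d - 11) - 5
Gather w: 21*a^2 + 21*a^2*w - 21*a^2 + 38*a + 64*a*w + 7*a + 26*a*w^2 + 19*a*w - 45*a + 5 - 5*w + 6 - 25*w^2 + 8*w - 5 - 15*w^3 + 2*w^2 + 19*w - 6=-15*w^3 + w^2*(26*a - 23) + w*(21*a^2 + 83*a + 22)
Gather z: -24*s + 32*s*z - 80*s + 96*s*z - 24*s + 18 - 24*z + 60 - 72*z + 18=-128*s + z*(128*s - 96) + 96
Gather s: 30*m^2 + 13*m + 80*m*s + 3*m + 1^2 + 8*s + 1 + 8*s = 30*m^2 + 16*m + s*(80*m + 16) + 2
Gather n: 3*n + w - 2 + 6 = 3*n + w + 4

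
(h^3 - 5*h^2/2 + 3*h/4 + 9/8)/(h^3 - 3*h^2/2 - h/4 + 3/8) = (2*h - 3)/(2*h - 1)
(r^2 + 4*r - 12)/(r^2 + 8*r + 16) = (r^2 + 4*r - 12)/(r^2 + 8*r + 16)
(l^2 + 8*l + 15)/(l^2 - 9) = (l + 5)/(l - 3)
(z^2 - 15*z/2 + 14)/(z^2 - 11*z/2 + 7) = (z - 4)/(z - 2)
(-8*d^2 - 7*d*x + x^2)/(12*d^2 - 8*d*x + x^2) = (-8*d^2 - 7*d*x + x^2)/(12*d^2 - 8*d*x + x^2)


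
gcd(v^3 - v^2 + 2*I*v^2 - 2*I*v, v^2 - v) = v^2 - v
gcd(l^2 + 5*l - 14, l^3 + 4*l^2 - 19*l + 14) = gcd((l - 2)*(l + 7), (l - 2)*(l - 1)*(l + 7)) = l^2 + 5*l - 14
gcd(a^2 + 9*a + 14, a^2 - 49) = a + 7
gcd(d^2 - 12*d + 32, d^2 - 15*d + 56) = d - 8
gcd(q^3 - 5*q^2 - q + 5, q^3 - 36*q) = 1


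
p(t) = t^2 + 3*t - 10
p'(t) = 2*t + 3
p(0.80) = -6.96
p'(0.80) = 4.60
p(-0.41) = -11.06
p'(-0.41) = 2.18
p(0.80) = -6.96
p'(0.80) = 4.60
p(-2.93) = -10.21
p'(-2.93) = -2.86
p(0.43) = -8.53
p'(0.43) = 3.86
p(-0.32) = -10.86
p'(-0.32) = 2.36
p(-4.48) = -3.37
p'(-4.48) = -5.96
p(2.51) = 3.83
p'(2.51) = 8.02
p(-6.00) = 8.00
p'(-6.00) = -9.00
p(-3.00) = -10.00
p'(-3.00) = -3.00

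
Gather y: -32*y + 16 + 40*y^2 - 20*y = 40*y^2 - 52*y + 16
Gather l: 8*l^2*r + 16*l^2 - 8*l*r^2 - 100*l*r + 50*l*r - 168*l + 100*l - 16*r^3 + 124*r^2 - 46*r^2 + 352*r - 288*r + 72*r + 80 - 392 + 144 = l^2*(8*r + 16) + l*(-8*r^2 - 50*r - 68) - 16*r^3 + 78*r^2 + 136*r - 168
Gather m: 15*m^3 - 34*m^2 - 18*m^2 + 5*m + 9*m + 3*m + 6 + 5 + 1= 15*m^3 - 52*m^2 + 17*m + 12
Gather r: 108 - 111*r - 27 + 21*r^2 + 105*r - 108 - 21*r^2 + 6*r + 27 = 0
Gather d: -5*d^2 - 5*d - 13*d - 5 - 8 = -5*d^2 - 18*d - 13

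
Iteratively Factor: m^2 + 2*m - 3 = (m - 1)*(m + 3)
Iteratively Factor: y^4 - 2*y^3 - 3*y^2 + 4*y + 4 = (y - 2)*(y^3 - 3*y - 2) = (y - 2)*(y + 1)*(y^2 - y - 2) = (y - 2)^2*(y + 1)*(y + 1)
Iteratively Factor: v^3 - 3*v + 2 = (v - 1)*(v^2 + v - 2) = (v - 1)^2*(v + 2)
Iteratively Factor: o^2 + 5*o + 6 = (o + 3)*(o + 2)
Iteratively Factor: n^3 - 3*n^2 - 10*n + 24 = (n - 2)*(n^2 - n - 12) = (n - 2)*(n + 3)*(n - 4)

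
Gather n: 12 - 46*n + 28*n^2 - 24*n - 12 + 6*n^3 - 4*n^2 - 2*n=6*n^3 + 24*n^2 - 72*n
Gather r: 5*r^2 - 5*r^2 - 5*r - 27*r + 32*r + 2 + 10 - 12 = 0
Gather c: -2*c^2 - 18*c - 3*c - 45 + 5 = -2*c^2 - 21*c - 40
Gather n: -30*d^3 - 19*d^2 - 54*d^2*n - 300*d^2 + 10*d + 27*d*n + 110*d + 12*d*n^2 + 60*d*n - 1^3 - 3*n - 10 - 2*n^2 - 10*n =-30*d^3 - 319*d^2 + 120*d + n^2*(12*d - 2) + n*(-54*d^2 + 87*d - 13) - 11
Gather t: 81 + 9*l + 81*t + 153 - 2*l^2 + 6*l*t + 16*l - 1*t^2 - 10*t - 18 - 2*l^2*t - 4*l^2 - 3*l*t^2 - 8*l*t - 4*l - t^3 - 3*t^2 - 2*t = -6*l^2 + 21*l - t^3 + t^2*(-3*l - 4) + t*(-2*l^2 - 2*l + 69) + 216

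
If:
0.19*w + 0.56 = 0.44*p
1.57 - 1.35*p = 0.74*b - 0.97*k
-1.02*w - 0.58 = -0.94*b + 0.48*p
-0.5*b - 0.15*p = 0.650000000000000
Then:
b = -1.42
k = -2.16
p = 0.39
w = -2.05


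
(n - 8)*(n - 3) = n^2 - 11*n + 24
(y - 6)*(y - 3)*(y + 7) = y^3 - 2*y^2 - 45*y + 126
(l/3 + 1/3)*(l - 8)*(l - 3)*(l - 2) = l^4/3 - 4*l^3 + 11*l^2 - 2*l/3 - 16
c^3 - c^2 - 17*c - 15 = (c - 5)*(c + 1)*(c + 3)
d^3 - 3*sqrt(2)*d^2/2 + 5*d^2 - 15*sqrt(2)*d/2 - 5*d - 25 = (d + 5)*(d - 5*sqrt(2)/2)*(d + sqrt(2))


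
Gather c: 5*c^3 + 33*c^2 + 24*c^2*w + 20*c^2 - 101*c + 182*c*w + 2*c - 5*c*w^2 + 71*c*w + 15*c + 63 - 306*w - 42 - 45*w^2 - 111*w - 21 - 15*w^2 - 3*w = 5*c^3 + c^2*(24*w + 53) + c*(-5*w^2 + 253*w - 84) - 60*w^2 - 420*w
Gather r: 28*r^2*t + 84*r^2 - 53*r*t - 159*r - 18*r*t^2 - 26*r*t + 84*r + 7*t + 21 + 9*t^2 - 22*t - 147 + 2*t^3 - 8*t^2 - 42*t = r^2*(28*t + 84) + r*(-18*t^2 - 79*t - 75) + 2*t^3 + t^2 - 57*t - 126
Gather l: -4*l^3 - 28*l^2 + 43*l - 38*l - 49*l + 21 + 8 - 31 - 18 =-4*l^3 - 28*l^2 - 44*l - 20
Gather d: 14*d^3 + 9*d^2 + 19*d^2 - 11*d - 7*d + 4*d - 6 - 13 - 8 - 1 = 14*d^3 + 28*d^2 - 14*d - 28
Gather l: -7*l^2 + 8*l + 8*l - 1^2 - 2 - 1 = -7*l^2 + 16*l - 4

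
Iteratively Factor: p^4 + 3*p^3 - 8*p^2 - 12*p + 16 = (p + 4)*(p^3 - p^2 - 4*p + 4) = (p - 1)*(p + 4)*(p^2 - 4) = (p - 2)*(p - 1)*(p + 4)*(p + 2)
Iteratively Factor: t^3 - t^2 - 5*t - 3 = (t + 1)*(t^2 - 2*t - 3) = (t + 1)^2*(t - 3)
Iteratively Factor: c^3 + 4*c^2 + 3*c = (c)*(c^2 + 4*c + 3) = c*(c + 3)*(c + 1)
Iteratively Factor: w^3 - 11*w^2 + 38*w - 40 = (w - 4)*(w^2 - 7*w + 10) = (w - 5)*(w - 4)*(w - 2)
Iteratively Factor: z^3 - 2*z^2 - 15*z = (z + 3)*(z^2 - 5*z) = z*(z + 3)*(z - 5)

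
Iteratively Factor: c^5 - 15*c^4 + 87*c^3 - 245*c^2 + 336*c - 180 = (c - 3)*(c^4 - 12*c^3 + 51*c^2 - 92*c + 60) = (c - 3)*(c - 2)*(c^3 - 10*c^2 + 31*c - 30) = (c - 3)^2*(c - 2)*(c^2 - 7*c + 10) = (c - 3)^2*(c - 2)^2*(c - 5)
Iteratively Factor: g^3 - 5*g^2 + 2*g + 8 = (g + 1)*(g^2 - 6*g + 8) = (g - 4)*(g + 1)*(g - 2)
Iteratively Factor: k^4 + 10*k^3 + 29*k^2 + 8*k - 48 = (k - 1)*(k^3 + 11*k^2 + 40*k + 48) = (k - 1)*(k + 4)*(k^2 + 7*k + 12) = (k - 1)*(k + 4)^2*(k + 3)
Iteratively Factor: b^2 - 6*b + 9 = (b - 3)*(b - 3)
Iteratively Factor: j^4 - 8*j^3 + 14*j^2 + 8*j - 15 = (j - 1)*(j^3 - 7*j^2 + 7*j + 15) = (j - 1)*(j + 1)*(j^2 - 8*j + 15) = (j - 3)*(j - 1)*(j + 1)*(j - 5)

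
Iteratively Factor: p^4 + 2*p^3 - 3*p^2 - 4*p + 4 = (p - 1)*(p^3 + 3*p^2 - 4) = (p - 1)*(p + 2)*(p^2 + p - 2) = (p - 1)*(p + 2)^2*(p - 1)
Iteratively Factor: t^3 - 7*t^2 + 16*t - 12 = (t - 2)*(t^2 - 5*t + 6) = (t - 2)^2*(t - 3)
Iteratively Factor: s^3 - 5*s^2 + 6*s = (s - 3)*(s^2 - 2*s) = s*(s - 3)*(s - 2)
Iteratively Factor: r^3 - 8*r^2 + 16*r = (r - 4)*(r^2 - 4*r) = r*(r - 4)*(r - 4)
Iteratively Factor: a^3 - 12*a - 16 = (a + 2)*(a^2 - 2*a - 8) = (a + 2)^2*(a - 4)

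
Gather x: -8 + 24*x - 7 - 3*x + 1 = 21*x - 14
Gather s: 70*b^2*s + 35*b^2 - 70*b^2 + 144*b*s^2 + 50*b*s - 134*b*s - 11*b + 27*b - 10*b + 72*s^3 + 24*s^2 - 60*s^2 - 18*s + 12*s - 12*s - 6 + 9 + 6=-35*b^2 + 6*b + 72*s^3 + s^2*(144*b - 36) + s*(70*b^2 - 84*b - 18) + 9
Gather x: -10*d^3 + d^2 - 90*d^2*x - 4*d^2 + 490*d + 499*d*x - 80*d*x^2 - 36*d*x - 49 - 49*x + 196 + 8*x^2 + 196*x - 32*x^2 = -10*d^3 - 3*d^2 + 490*d + x^2*(-80*d - 24) + x*(-90*d^2 + 463*d + 147) + 147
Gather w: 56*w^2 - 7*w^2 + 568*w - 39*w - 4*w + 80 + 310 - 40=49*w^2 + 525*w + 350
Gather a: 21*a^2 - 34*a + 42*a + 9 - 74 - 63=21*a^2 + 8*a - 128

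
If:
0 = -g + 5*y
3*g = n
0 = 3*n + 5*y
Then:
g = 0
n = 0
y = 0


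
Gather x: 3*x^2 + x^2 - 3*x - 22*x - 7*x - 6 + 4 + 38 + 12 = 4*x^2 - 32*x + 48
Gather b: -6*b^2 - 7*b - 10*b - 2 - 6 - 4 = -6*b^2 - 17*b - 12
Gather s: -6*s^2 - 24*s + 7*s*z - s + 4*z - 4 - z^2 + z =-6*s^2 + s*(7*z - 25) - z^2 + 5*z - 4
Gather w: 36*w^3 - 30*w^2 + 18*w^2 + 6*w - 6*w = 36*w^3 - 12*w^2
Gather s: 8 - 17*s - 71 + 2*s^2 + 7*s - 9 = 2*s^2 - 10*s - 72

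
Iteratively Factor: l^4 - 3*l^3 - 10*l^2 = (l)*(l^3 - 3*l^2 - 10*l) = l*(l - 5)*(l^2 + 2*l) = l^2*(l - 5)*(l + 2)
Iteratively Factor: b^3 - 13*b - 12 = (b + 1)*(b^2 - b - 12) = (b + 1)*(b + 3)*(b - 4)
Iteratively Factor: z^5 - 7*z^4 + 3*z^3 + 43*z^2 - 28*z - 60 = (z - 2)*(z^4 - 5*z^3 - 7*z^2 + 29*z + 30) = (z - 2)*(z + 1)*(z^3 - 6*z^2 - z + 30) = (z - 3)*(z - 2)*(z + 1)*(z^2 - 3*z - 10) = (z - 3)*(z - 2)*(z + 1)*(z + 2)*(z - 5)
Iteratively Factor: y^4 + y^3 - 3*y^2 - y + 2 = (y + 2)*(y^3 - y^2 - y + 1) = (y + 1)*(y + 2)*(y^2 - 2*y + 1) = (y - 1)*(y + 1)*(y + 2)*(y - 1)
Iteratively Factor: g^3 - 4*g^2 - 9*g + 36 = (g - 4)*(g^2 - 9) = (g - 4)*(g - 3)*(g + 3)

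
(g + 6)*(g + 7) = g^2 + 13*g + 42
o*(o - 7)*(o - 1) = o^3 - 8*o^2 + 7*o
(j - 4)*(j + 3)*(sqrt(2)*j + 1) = sqrt(2)*j^3 - sqrt(2)*j^2 + j^2 - 12*sqrt(2)*j - j - 12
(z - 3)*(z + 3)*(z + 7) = z^3 + 7*z^2 - 9*z - 63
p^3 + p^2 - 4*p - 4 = (p - 2)*(p + 1)*(p + 2)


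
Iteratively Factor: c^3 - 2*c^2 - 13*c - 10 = (c + 2)*(c^2 - 4*c - 5) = (c - 5)*(c + 2)*(c + 1)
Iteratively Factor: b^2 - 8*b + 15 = (b - 3)*(b - 5)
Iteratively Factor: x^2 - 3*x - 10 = (x + 2)*(x - 5)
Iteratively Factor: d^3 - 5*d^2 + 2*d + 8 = (d - 2)*(d^2 - 3*d - 4) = (d - 2)*(d + 1)*(d - 4)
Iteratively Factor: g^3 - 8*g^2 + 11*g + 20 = (g + 1)*(g^2 - 9*g + 20) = (g - 5)*(g + 1)*(g - 4)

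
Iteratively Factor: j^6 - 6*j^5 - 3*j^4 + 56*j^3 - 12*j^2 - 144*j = (j + 2)*(j^5 - 8*j^4 + 13*j^3 + 30*j^2 - 72*j) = (j - 3)*(j + 2)*(j^4 - 5*j^3 - 2*j^2 + 24*j) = (j - 3)^2*(j + 2)*(j^3 - 2*j^2 - 8*j) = j*(j - 3)^2*(j + 2)*(j^2 - 2*j - 8) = j*(j - 4)*(j - 3)^2*(j + 2)*(j + 2)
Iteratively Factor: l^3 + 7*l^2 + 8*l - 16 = (l + 4)*(l^2 + 3*l - 4) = (l - 1)*(l + 4)*(l + 4)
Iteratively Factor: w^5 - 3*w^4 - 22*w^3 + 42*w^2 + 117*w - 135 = (w + 3)*(w^4 - 6*w^3 - 4*w^2 + 54*w - 45) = (w - 3)*(w + 3)*(w^3 - 3*w^2 - 13*w + 15) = (w - 5)*(w - 3)*(w + 3)*(w^2 + 2*w - 3) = (w - 5)*(w - 3)*(w + 3)^2*(w - 1)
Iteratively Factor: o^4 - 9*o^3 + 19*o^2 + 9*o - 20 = (o - 1)*(o^3 - 8*o^2 + 11*o + 20) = (o - 1)*(o + 1)*(o^2 - 9*o + 20) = (o - 4)*(o - 1)*(o + 1)*(o - 5)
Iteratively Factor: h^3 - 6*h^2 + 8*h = (h)*(h^2 - 6*h + 8) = h*(h - 4)*(h - 2)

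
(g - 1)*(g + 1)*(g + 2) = g^3 + 2*g^2 - g - 2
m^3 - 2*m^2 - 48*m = m*(m - 8)*(m + 6)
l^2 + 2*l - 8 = (l - 2)*(l + 4)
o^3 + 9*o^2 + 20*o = o*(o + 4)*(o + 5)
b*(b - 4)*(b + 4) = b^3 - 16*b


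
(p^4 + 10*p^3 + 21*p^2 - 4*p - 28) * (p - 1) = p^5 + 9*p^4 + 11*p^3 - 25*p^2 - 24*p + 28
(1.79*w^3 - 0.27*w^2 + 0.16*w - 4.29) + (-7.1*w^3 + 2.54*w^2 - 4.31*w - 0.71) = -5.31*w^3 + 2.27*w^2 - 4.15*w - 5.0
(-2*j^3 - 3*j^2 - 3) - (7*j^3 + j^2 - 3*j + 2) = -9*j^3 - 4*j^2 + 3*j - 5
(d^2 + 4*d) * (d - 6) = d^3 - 2*d^2 - 24*d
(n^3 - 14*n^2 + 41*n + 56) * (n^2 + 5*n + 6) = n^5 - 9*n^4 - 23*n^3 + 177*n^2 + 526*n + 336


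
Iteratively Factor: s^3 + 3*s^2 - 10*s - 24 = (s - 3)*(s^2 + 6*s + 8) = (s - 3)*(s + 4)*(s + 2)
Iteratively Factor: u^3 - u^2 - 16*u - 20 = (u - 5)*(u^2 + 4*u + 4) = (u - 5)*(u + 2)*(u + 2)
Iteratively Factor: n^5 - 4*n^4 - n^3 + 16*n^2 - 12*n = (n - 2)*(n^4 - 2*n^3 - 5*n^2 + 6*n) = n*(n - 2)*(n^3 - 2*n^2 - 5*n + 6) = n*(n - 2)*(n - 1)*(n^2 - n - 6) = n*(n - 3)*(n - 2)*(n - 1)*(n + 2)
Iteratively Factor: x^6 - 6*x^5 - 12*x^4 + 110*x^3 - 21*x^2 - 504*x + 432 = (x - 3)*(x^5 - 3*x^4 - 21*x^3 + 47*x^2 + 120*x - 144) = (x - 3)*(x - 1)*(x^4 - 2*x^3 - 23*x^2 + 24*x + 144) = (x - 3)*(x - 1)*(x + 3)*(x^3 - 5*x^2 - 8*x + 48) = (x - 4)*(x - 3)*(x - 1)*(x + 3)*(x^2 - x - 12) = (x - 4)^2*(x - 3)*(x - 1)*(x + 3)*(x + 3)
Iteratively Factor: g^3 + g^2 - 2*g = (g - 1)*(g^2 + 2*g) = (g - 1)*(g + 2)*(g)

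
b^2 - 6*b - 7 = (b - 7)*(b + 1)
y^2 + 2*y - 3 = (y - 1)*(y + 3)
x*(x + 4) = x^2 + 4*x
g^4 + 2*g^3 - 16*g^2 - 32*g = g*(g - 4)*(g + 2)*(g + 4)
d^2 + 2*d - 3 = (d - 1)*(d + 3)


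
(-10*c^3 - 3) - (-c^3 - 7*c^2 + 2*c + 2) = -9*c^3 + 7*c^2 - 2*c - 5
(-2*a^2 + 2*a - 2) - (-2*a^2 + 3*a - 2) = -a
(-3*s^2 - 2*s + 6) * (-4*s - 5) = 12*s^3 + 23*s^2 - 14*s - 30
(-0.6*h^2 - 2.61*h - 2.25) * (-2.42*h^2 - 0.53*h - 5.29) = 1.452*h^4 + 6.6342*h^3 + 10.0023*h^2 + 14.9994*h + 11.9025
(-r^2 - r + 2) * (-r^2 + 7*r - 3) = r^4 - 6*r^3 - 6*r^2 + 17*r - 6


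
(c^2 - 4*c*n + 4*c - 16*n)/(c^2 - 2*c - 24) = (c - 4*n)/(c - 6)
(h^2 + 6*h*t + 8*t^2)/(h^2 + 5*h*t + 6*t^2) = (h + 4*t)/(h + 3*t)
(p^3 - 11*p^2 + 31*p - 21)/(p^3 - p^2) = 1 - 10/p + 21/p^2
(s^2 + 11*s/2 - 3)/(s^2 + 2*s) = (s^2 + 11*s/2 - 3)/(s*(s + 2))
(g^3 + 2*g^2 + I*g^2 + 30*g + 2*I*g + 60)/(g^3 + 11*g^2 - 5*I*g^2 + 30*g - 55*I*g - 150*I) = (g^2 + g*(2 + 6*I) + 12*I)/(g^2 + 11*g + 30)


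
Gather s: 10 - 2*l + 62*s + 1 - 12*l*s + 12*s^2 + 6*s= -2*l + 12*s^2 + s*(68 - 12*l) + 11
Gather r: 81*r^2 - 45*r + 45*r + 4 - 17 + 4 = 81*r^2 - 9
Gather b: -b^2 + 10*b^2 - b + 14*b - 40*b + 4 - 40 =9*b^2 - 27*b - 36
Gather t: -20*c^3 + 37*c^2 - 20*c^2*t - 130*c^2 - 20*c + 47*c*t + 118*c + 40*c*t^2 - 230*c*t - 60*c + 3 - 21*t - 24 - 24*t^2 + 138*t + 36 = -20*c^3 - 93*c^2 + 38*c + t^2*(40*c - 24) + t*(-20*c^2 - 183*c + 117) + 15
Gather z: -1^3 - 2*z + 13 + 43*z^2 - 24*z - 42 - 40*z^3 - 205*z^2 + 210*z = -40*z^3 - 162*z^2 + 184*z - 30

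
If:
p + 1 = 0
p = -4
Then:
No Solution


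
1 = 1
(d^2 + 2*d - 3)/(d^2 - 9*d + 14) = (d^2 + 2*d - 3)/(d^2 - 9*d + 14)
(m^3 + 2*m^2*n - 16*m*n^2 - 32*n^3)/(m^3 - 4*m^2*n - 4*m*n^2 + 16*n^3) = (m + 4*n)/(m - 2*n)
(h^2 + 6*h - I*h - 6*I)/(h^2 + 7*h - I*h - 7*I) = (h + 6)/(h + 7)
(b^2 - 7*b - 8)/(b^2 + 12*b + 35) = (b^2 - 7*b - 8)/(b^2 + 12*b + 35)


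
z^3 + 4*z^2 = z^2*(z + 4)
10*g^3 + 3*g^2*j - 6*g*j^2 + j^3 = (-5*g + j)*(-2*g + j)*(g + j)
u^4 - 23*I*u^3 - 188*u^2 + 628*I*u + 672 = (u - 8*I)*(u - 7*I)*(u - 6*I)*(u - 2*I)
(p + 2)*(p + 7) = p^2 + 9*p + 14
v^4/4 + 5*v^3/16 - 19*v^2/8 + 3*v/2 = v*(v/4 + 1)*(v - 2)*(v - 3/4)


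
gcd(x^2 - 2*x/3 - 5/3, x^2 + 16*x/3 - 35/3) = x - 5/3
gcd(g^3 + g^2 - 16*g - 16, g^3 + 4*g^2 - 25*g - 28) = g^2 - 3*g - 4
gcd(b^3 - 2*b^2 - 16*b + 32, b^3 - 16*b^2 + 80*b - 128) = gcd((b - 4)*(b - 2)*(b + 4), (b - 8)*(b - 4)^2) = b - 4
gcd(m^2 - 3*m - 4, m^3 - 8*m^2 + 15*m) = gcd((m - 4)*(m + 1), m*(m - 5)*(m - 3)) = 1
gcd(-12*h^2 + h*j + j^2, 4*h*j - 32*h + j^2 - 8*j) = 4*h + j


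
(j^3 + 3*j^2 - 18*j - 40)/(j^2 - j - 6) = (j^2 + j - 20)/(j - 3)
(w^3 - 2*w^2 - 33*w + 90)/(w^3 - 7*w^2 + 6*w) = (w^3 - 2*w^2 - 33*w + 90)/(w*(w^2 - 7*w + 6))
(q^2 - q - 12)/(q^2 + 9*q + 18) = (q - 4)/(q + 6)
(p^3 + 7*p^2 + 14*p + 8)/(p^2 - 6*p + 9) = (p^3 + 7*p^2 + 14*p + 8)/(p^2 - 6*p + 9)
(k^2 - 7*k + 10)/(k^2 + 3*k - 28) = (k^2 - 7*k + 10)/(k^2 + 3*k - 28)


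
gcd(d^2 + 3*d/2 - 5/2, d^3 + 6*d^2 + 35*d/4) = d + 5/2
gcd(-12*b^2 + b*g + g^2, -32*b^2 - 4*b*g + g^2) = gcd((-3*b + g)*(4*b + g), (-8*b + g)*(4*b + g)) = 4*b + g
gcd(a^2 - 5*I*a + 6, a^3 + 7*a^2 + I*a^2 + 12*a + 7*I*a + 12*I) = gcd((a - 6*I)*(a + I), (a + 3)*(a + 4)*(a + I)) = a + I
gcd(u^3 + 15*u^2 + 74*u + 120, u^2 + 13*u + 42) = u + 6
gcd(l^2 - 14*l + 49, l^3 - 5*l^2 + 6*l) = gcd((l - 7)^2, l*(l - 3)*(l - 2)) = 1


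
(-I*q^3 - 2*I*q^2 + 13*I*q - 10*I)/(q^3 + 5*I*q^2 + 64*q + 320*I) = I*(-q^3 - 2*q^2 + 13*q - 10)/(q^3 + 5*I*q^2 + 64*q + 320*I)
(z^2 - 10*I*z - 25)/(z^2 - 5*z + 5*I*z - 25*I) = (z^2 - 10*I*z - 25)/(z^2 + 5*z*(-1 + I) - 25*I)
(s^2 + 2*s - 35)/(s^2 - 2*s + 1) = (s^2 + 2*s - 35)/(s^2 - 2*s + 1)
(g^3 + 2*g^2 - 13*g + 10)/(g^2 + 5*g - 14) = (g^2 + 4*g - 5)/(g + 7)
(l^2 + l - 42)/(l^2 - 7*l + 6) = (l + 7)/(l - 1)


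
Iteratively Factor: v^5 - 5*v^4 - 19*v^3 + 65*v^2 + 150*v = (v)*(v^4 - 5*v^3 - 19*v^2 + 65*v + 150) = v*(v - 5)*(v^3 - 19*v - 30) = v*(v - 5)^2*(v^2 + 5*v + 6) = v*(v - 5)^2*(v + 3)*(v + 2)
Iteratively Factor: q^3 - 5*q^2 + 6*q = (q)*(q^2 - 5*q + 6) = q*(q - 3)*(q - 2)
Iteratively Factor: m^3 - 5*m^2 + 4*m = (m - 1)*(m^2 - 4*m) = m*(m - 1)*(m - 4)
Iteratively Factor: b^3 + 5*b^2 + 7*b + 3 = (b + 1)*(b^2 + 4*b + 3) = (b + 1)*(b + 3)*(b + 1)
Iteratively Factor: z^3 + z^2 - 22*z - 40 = (z + 2)*(z^2 - z - 20) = (z - 5)*(z + 2)*(z + 4)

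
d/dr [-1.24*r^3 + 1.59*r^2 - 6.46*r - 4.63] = -3.72*r^2 + 3.18*r - 6.46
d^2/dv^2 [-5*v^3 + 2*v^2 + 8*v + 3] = 4 - 30*v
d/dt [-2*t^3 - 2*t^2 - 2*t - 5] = -6*t^2 - 4*t - 2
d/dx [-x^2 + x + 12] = 1 - 2*x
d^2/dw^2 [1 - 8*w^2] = -16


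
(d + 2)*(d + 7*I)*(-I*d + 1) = -I*d^3 + 8*d^2 - 2*I*d^2 + 16*d + 7*I*d + 14*I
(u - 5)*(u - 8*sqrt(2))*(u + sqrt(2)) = u^3 - 7*sqrt(2)*u^2 - 5*u^2 - 16*u + 35*sqrt(2)*u + 80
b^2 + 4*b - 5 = (b - 1)*(b + 5)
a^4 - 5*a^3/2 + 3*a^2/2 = a^2*(a - 3/2)*(a - 1)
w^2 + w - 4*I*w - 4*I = (w + 1)*(w - 4*I)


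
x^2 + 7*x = x*(x + 7)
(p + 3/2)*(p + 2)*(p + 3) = p^3 + 13*p^2/2 + 27*p/2 + 9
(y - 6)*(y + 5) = y^2 - y - 30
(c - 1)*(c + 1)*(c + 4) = c^3 + 4*c^2 - c - 4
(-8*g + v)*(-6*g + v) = 48*g^2 - 14*g*v + v^2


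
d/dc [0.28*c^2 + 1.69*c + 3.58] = 0.56*c + 1.69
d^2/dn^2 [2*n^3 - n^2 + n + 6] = 12*n - 2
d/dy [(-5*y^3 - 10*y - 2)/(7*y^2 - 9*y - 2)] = (-35*y^4 + 90*y^3 + 100*y^2 + 28*y + 2)/(49*y^4 - 126*y^3 + 53*y^2 + 36*y + 4)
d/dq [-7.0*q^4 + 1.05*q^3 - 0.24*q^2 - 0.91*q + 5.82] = -28.0*q^3 + 3.15*q^2 - 0.48*q - 0.91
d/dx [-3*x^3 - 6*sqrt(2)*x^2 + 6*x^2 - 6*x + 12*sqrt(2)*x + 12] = -9*x^2 - 12*sqrt(2)*x + 12*x - 6 + 12*sqrt(2)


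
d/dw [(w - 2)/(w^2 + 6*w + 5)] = (w^2 + 6*w - 2*(w - 2)*(w + 3) + 5)/(w^2 + 6*w + 5)^2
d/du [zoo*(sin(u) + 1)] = zoo*cos(u)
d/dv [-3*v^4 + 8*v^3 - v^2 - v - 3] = -12*v^3 + 24*v^2 - 2*v - 1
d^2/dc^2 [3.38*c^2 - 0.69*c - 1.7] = 6.76000000000000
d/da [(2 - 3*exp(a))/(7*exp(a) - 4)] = -2*exp(a)/(7*exp(a) - 4)^2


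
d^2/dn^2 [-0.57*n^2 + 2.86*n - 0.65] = -1.14000000000000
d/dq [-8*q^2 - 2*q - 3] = -16*q - 2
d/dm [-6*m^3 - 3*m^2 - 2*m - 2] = -18*m^2 - 6*m - 2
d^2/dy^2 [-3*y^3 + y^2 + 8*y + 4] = 2 - 18*y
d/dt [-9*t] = -9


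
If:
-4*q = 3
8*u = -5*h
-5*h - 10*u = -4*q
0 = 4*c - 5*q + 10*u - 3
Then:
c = 57/16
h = 12/5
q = -3/4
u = -3/2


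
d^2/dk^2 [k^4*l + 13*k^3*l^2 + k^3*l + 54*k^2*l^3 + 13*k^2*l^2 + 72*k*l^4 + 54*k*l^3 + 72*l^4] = 2*l*(6*k^2 + 39*k*l + 3*k + 54*l^2 + 13*l)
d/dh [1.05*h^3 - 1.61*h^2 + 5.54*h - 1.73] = 3.15*h^2 - 3.22*h + 5.54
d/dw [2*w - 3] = 2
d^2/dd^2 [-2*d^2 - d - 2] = -4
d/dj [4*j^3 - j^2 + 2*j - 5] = 12*j^2 - 2*j + 2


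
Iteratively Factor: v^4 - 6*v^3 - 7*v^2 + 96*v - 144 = (v - 3)*(v^3 - 3*v^2 - 16*v + 48) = (v - 3)*(v + 4)*(v^2 - 7*v + 12) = (v - 4)*(v - 3)*(v + 4)*(v - 3)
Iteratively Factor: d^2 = (d)*(d)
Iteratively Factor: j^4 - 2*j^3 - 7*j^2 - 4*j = (j)*(j^3 - 2*j^2 - 7*j - 4) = j*(j + 1)*(j^2 - 3*j - 4) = j*(j - 4)*(j + 1)*(j + 1)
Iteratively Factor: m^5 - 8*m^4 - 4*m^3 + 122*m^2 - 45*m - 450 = (m - 5)*(m^4 - 3*m^3 - 19*m^2 + 27*m + 90) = (m - 5)*(m - 3)*(m^3 - 19*m - 30) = (m - 5)^2*(m - 3)*(m^2 + 5*m + 6) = (m - 5)^2*(m - 3)*(m + 3)*(m + 2)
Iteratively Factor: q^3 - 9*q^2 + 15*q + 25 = (q + 1)*(q^2 - 10*q + 25) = (q - 5)*(q + 1)*(q - 5)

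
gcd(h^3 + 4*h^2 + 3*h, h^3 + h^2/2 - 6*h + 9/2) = h + 3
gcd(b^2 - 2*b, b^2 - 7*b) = b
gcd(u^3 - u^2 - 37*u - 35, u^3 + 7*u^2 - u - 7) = u + 1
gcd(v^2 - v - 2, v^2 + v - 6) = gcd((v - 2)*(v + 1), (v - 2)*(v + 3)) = v - 2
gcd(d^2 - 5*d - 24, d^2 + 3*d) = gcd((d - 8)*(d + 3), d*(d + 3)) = d + 3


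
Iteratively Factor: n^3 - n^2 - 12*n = (n - 4)*(n^2 + 3*n) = n*(n - 4)*(n + 3)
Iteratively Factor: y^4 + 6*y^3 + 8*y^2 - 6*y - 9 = (y + 1)*(y^3 + 5*y^2 + 3*y - 9) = (y + 1)*(y + 3)*(y^2 + 2*y - 3) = (y - 1)*(y + 1)*(y + 3)*(y + 3)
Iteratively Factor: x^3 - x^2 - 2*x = (x + 1)*(x^2 - 2*x) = (x - 2)*(x + 1)*(x)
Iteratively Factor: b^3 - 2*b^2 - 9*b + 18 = (b - 2)*(b^2 - 9) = (b - 3)*(b - 2)*(b + 3)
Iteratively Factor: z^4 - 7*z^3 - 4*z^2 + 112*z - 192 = (z + 4)*(z^3 - 11*z^2 + 40*z - 48) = (z - 3)*(z + 4)*(z^2 - 8*z + 16) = (z - 4)*(z - 3)*(z + 4)*(z - 4)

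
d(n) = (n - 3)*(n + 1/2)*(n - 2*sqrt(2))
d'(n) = (n - 3)*(n + 1/2) + (n - 3)*(n - 2*sqrt(2)) + (n + 1/2)*(n - 2*sqrt(2))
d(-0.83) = -4.62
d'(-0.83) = 16.48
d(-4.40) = -208.61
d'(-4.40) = 110.54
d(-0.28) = 2.24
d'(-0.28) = 8.79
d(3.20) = 0.27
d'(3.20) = 2.19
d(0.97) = 5.55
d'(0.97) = -1.94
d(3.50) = 1.34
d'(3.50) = 5.02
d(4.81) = 19.05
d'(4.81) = 23.72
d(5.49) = 39.70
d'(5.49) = 37.49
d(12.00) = 1031.80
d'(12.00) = 309.69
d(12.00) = 1031.80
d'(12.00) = 309.69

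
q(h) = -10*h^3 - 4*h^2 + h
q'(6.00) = -1127.00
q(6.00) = -2298.00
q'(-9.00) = -2357.00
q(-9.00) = 6957.00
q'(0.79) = -24.04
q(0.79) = -6.64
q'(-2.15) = -120.48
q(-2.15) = 78.74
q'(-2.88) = -224.79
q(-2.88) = 202.82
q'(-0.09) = 1.48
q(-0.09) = -0.12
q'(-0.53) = -3.19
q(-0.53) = -0.16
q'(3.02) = -296.77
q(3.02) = -308.90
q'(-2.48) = -163.67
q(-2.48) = 125.45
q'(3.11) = -314.04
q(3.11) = -336.38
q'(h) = -30*h^2 - 8*h + 1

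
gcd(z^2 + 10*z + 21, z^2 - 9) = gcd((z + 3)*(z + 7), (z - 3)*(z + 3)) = z + 3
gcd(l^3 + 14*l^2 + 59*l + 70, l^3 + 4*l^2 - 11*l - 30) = l^2 + 7*l + 10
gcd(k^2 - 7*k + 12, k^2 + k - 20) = k - 4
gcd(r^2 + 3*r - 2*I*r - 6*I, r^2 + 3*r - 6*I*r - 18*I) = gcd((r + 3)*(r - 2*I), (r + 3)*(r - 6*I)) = r + 3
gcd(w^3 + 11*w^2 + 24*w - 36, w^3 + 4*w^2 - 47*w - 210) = w + 6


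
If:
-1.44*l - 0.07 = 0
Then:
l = -0.05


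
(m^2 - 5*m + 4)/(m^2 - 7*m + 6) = (m - 4)/(m - 6)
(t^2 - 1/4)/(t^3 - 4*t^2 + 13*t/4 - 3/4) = (2*t + 1)/(2*t^2 - 7*t + 3)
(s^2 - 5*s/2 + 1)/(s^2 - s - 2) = (s - 1/2)/(s + 1)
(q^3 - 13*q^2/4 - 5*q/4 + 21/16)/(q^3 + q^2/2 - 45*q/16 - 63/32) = 2*(4*q^2 - 16*q + 7)/(8*q^2 - 2*q - 21)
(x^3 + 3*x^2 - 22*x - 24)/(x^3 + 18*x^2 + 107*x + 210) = (x^2 - 3*x - 4)/(x^2 + 12*x + 35)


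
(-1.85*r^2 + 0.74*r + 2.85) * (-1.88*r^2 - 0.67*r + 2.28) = 3.478*r^4 - 0.1517*r^3 - 10.0718*r^2 - 0.2223*r + 6.498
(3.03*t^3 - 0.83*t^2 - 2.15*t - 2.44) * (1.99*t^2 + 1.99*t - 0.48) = 6.0297*t^5 + 4.378*t^4 - 7.3846*t^3 - 8.7357*t^2 - 3.8236*t + 1.1712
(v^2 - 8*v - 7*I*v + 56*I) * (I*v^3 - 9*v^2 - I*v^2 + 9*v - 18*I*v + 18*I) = I*v^5 - 2*v^4 - 9*I*v^4 + 18*v^3 + 53*I*v^3 - 142*v^2 - 405*I*v^2 + 1134*v + 360*I*v - 1008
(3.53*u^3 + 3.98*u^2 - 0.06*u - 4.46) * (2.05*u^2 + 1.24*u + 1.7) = 7.2365*u^5 + 12.5362*u^4 + 10.8132*u^3 - 2.4514*u^2 - 5.6324*u - 7.582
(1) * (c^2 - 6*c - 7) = c^2 - 6*c - 7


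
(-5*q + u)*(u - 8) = -5*q*u + 40*q + u^2 - 8*u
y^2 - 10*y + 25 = (y - 5)^2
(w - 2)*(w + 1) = w^2 - w - 2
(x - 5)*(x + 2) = x^2 - 3*x - 10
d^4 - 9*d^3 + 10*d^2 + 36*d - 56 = (d - 7)*(d - 2)^2*(d + 2)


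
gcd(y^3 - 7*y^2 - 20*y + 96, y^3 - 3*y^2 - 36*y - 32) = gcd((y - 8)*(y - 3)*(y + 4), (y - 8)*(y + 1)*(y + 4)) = y^2 - 4*y - 32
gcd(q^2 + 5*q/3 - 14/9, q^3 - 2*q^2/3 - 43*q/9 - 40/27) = 1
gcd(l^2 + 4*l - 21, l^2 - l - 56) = l + 7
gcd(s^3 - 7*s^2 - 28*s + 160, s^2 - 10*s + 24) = s - 4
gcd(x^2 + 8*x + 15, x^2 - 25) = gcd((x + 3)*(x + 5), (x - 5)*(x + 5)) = x + 5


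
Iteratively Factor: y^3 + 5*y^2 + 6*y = (y)*(y^2 + 5*y + 6) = y*(y + 3)*(y + 2)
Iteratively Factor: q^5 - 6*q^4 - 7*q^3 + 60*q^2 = (q + 3)*(q^4 - 9*q^3 + 20*q^2) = (q - 5)*(q + 3)*(q^3 - 4*q^2) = q*(q - 5)*(q + 3)*(q^2 - 4*q) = q^2*(q - 5)*(q + 3)*(q - 4)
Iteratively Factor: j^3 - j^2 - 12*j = (j)*(j^2 - j - 12) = j*(j + 3)*(j - 4)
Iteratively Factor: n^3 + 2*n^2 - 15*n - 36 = (n + 3)*(n^2 - n - 12) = (n + 3)^2*(n - 4)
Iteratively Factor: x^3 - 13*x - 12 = (x + 1)*(x^2 - x - 12) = (x + 1)*(x + 3)*(x - 4)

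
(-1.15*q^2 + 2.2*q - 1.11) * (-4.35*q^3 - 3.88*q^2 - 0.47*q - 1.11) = 5.0025*q^5 - 5.108*q^4 - 3.167*q^3 + 4.5493*q^2 - 1.9203*q + 1.2321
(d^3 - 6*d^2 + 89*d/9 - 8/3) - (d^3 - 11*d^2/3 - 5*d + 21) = -7*d^2/3 + 134*d/9 - 71/3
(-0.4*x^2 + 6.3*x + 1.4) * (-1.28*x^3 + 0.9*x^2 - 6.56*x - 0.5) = 0.512*x^5 - 8.424*x^4 + 6.502*x^3 - 39.868*x^2 - 12.334*x - 0.7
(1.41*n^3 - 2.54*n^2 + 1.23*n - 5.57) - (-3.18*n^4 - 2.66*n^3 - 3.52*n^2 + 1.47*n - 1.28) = 3.18*n^4 + 4.07*n^3 + 0.98*n^2 - 0.24*n - 4.29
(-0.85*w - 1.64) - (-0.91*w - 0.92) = 0.0600000000000001*w - 0.72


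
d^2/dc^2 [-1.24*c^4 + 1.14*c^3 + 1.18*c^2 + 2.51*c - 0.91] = -14.88*c^2 + 6.84*c + 2.36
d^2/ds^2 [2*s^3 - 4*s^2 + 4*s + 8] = 12*s - 8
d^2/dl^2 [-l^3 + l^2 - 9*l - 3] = 2 - 6*l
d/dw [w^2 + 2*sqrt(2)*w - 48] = 2*w + 2*sqrt(2)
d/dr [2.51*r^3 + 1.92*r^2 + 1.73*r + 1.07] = 7.53*r^2 + 3.84*r + 1.73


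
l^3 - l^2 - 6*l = l*(l - 3)*(l + 2)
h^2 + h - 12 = (h - 3)*(h + 4)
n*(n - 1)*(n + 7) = n^3 + 6*n^2 - 7*n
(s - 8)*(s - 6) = s^2 - 14*s + 48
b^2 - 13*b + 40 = (b - 8)*(b - 5)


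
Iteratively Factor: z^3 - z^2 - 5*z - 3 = (z - 3)*(z^2 + 2*z + 1) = (z - 3)*(z + 1)*(z + 1)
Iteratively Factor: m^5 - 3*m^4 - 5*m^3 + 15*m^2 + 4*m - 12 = (m - 1)*(m^4 - 2*m^3 - 7*m^2 + 8*m + 12) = (m - 1)*(m + 2)*(m^3 - 4*m^2 + m + 6) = (m - 3)*(m - 1)*(m + 2)*(m^2 - m - 2) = (m - 3)*(m - 1)*(m + 1)*(m + 2)*(m - 2)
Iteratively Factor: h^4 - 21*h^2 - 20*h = (h - 5)*(h^3 + 5*h^2 + 4*h) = (h - 5)*(h + 4)*(h^2 + h) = (h - 5)*(h + 1)*(h + 4)*(h)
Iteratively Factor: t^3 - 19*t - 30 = (t + 2)*(t^2 - 2*t - 15) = (t + 2)*(t + 3)*(t - 5)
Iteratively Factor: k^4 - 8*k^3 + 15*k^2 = (k)*(k^3 - 8*k^2 + 15*k) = k*(k - 3)*(k^2 - 5*k) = k*(k - 5)*(k - 3)*(k)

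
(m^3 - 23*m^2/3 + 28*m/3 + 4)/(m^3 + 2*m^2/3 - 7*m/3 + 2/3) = (3*m^3 - 23*m^2 + 28*m + 12)/(3*m^3 + 2*m^2 - 7*m + 2)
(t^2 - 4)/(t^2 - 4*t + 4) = (t + 2)/(t - 2)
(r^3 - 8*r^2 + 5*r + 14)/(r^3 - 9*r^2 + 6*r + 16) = (r - 7)/(r - 8)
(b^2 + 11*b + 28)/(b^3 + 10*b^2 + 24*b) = (b + 7)/(b*(b + 6))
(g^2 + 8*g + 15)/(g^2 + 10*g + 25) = (g + 3)/(g + 5)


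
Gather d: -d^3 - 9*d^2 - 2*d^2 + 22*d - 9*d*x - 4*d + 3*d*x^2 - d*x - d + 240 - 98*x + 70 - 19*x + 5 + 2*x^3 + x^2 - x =-d^3 - 11*d^2 + d*(3*x^2 - 10*x + 17) + 2*x^3 + x^2 - 118*x + 315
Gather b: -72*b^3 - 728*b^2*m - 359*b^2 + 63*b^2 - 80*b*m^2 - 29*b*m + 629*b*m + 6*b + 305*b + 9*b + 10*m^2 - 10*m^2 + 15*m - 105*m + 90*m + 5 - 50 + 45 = -72*b^3 + b^2*(-728*m - 296) + b*(-80*m^2 + 600*m + 320)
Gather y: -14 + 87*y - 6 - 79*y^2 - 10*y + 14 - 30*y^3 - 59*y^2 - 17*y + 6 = -30*y^3 - 138*y^2 + 60*y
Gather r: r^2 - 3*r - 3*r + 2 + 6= r^2 - 6*r + 8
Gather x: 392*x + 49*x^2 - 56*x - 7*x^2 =42*x^2 + 336*x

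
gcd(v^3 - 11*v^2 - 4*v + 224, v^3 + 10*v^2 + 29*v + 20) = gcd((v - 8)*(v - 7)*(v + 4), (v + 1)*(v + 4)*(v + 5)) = v + 4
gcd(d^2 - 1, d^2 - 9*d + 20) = 1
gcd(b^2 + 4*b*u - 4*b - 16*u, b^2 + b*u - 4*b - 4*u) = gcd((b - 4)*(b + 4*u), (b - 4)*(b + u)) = b - 4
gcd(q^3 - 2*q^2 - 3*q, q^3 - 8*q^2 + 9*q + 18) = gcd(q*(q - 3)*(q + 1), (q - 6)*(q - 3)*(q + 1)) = q^2 - 2*q - 3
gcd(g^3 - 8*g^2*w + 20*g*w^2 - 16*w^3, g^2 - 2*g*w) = -g + 2*w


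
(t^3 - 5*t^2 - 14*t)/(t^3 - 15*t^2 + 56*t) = (t + 2)/(t - 8)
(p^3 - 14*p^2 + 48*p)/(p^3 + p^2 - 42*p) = (p - 8)/(p + 7)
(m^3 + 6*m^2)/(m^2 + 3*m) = m*(m + 6)/(m + 3)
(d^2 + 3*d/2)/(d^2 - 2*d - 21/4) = 2*d/(2*d - 7)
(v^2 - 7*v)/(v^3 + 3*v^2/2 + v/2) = 2*(v - 7)/(2*v^2 + 3*v + 1)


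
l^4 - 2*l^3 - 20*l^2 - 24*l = l*(l - 6)*(l + 2)^2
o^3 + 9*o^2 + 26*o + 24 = (o + 2)*(o + 3)*(o + 4)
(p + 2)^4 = p^4 + 8*p^3 + 24*p^2 + 32*p + 16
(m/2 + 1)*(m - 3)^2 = m^3/2 - 2*m^2 - 3*m/2 + 9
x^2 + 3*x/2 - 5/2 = (x - 1)*(x + 5/2)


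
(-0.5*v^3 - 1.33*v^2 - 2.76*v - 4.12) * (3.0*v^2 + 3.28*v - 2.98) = -1.5*v^5 - 5.63*v^4 - 11.1524*v^3 - 17.4494*v^2 - 5.2888*v + 12.2776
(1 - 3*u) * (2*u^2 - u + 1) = -6*u^3 + 5*u^2 - 4*u + 1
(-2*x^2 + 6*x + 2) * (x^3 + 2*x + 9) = -2*x^5 + 6*x^4 - 2*x^3 - 6*x^2 + 58*x + 18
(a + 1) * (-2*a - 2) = -2*a^2 - 4*a - 2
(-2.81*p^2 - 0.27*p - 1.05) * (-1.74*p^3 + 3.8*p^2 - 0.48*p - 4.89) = 4.8894*p^5 - 10.2082*p^4 + 2.1498*p^3 + 9.8805*p^2 + 1.8243*p + 5.1345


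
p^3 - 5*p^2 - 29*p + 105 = (p - 7)*(p - 3)*(p + 5)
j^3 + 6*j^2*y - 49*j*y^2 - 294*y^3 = (j - 7*y)*(j + 6*y)*(j + 7*y)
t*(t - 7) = t^2 - 7*t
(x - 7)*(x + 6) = x^2 - x - 42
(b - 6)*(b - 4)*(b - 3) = b^3 - 13*b^2 + 54*b - 72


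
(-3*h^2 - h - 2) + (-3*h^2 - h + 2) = -6*h^2 - 2*h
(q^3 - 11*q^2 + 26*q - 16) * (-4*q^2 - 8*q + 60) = -4*q^5 + 36*q^4 + 44*q^3 - 804*q^2 + 1688*q - 960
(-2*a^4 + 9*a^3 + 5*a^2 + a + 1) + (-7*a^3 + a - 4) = -2*a^4 + 2*a^3 + 5*a^2 + 2*a - 3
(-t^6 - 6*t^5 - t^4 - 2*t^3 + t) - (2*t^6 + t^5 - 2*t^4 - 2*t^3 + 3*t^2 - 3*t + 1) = -3*t^6 - 7*t^5 + t^4 - 3*t^2 + 4*t - 1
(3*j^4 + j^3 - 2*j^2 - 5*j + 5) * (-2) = -6*j^4 - 2*j^3 + 4*j^2 + 10*j - 10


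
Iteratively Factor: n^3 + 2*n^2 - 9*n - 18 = (n - 3)*(n^2 + 5*n + 6) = (n - 3)*(n + 2)*(n + 3)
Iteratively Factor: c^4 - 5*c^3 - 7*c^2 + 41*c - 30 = (c + 3)*(c^3 - 8*c^2 + 17*c - 10) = (c - 5)*(c + 3)*(c^2 - 3*c + 2) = (c - 5)*(c - 1)*(c + 3)*(c - 2)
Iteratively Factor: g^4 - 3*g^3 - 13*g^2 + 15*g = (g - 5)*(g^3 + 2*g^2 - 3*g) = (g - 5)*(g - 1)*(g^2 + 3*g) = (g - 5)*(g - 1)*(g + 3)*(g)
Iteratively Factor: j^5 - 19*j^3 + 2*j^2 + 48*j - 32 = (j - 1)*(j^4 + j^3 - 18*j^2 - 16*j + 32) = (j - 1)*(j + 2)*(j^3 - j^2 - 16*j + 16) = (j - 1)^2*(j + 2)*(j^2 - 16) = (j - 4)*(j - 1)^2*(j + 2)*(j + 4)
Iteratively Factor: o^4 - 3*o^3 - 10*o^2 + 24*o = (o)*(o^3 - 3*o^2 - 10*o + 24) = o*(o - 2)*(o^2 - o - 12) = o*(o - 4)*(o - 2)*(o + 3)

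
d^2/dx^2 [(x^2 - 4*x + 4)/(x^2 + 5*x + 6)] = 2*(-9*x^3 - 6*x^2 + 132*x + 232)/(x^6 + 15*x^5 + 93*x^4 + 305*x^3 + 558*x^2 + 540*x + 216)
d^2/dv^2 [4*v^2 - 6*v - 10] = 8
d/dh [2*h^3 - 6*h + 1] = 6*h^2 - 6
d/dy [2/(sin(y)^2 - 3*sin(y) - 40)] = 2*(3 - 2*sin(y))*cos(y)/((sin(y) - 8)^2*(sin(y) + 5)^2)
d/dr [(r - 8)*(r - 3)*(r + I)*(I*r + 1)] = I*(4*r^3 - 33*r^2 + 50*r - 11)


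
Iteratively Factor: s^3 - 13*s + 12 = (s + 4)*(s^2 - 4*s + 3) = (s - 3)*(s + 4)*(s - 1)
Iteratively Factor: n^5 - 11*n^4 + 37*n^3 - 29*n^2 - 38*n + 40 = (n + 1)*(n^4 - 12*n^3 + 49*n^2 - 78*n + 40) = (n - 4)*(n + 1)*(n^3 - 8*n^2 + 17*n - 10) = (n - 4)*(n - 2)*(n + 1)*(n^2 - 6*n + 5) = (n - 5)*(n - 4)*(n - 2)*(n + 1)*(n - 1)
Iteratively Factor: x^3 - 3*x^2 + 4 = (x - 2)*(x^2 - x - 2) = (x - 2)*(x + 1)*(x - 2)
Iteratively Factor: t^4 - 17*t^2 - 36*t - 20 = (t - 5)*(t^3 + 5*t^2 + 8*t + 4) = (t - 5)*(t + 1)*(t^2 + 4*t + 4) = (t - 5)*(t + 1)*(t + 2)*(t + 2)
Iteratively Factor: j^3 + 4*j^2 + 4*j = (j + 2)*(j^2 + 2*j) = j*(j + 2)*(j + 2)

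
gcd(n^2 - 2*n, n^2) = n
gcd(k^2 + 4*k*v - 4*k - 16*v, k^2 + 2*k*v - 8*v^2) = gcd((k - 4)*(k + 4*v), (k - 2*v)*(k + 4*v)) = k + 4*v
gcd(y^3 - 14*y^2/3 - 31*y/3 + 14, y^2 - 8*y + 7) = y - 1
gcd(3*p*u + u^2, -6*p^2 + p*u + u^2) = 3*p + u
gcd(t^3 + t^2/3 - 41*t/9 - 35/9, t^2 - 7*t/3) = t - 7/3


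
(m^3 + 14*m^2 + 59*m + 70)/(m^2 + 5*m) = m + 9 + 14/m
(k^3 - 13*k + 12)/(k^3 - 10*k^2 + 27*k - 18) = (k + 4)/(k - 6)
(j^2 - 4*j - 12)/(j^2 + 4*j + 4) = (j - 6)/(j + 2)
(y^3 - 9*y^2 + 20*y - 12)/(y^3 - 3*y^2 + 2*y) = (y - 6)/y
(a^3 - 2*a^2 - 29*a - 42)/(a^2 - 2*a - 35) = (a^2 + 5*a + 6)/(a + 5)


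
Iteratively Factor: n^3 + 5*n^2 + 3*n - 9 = (n + 3)*(n^2 + 2*n - 3) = (n - 1)*(n + 3)*(n + 3)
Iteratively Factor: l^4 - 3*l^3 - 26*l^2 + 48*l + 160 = (l + 2)*(l^3 - 5*l^2 - 16*l + 80) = (l - 4)*(l + 2)*(l^2 - l - 20) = (l - 5)*(l - 4)*(l + 2)*(l + 4)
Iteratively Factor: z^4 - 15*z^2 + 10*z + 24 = (z - 3)*(z^3 + 3*z^2 - 6*z - 8) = (z - 3)*(z + 4)*(z^2 - z - 2) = (z - 3)*(z - 2)*(z + 4)*(z + 1)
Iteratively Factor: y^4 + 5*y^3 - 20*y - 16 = (y + 1)*(y^3 + 4*y^2 - 4*y - 16) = (y + 1)*(y + 2)*(y^2 + 2*y - 8) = (y + 1)*(y + 2)*(y + 4)*(y - 2)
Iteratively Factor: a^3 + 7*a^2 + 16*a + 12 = (a + 2)*(a^2 + 5*a + 6) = (a + 2)^2*(a + 3)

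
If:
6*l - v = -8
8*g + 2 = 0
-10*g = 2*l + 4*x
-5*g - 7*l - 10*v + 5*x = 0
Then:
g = -1/4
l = -605/556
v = 409/278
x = 325/278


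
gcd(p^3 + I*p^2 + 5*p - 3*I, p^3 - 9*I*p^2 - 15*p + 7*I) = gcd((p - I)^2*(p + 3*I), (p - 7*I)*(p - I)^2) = p^2 - 2*I*p - 1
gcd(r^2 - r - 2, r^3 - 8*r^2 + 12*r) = r - 2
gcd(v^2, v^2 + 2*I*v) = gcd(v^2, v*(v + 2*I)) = v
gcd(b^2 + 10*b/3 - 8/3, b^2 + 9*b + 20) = b + 4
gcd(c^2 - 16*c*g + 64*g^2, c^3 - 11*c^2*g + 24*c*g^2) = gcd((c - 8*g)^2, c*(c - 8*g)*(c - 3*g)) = c - 8*g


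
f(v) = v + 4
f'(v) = 1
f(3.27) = 7.27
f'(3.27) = 1.00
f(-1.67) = 2.33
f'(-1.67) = 1.00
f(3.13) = 7.13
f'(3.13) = 1.00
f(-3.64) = 0.36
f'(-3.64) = 1.00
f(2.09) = 6.09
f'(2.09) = 1.00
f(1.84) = 5.84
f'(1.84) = 1.00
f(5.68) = 9.68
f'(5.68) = 1.00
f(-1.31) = 2.69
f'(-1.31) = 1.00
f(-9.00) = -5.00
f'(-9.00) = 1.00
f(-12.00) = -8.00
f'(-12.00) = 1.00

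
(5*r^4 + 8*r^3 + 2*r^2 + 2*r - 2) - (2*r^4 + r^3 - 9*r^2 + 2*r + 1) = 3*r^4 + 7*r^3 + 11*r^2 - 3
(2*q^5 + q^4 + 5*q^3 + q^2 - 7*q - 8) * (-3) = -6*q^5 - 3*q^4 - 15*q^3 - 3*q^2 + 21*q + 24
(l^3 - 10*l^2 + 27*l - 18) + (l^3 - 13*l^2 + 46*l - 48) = 2*l^3 - 23*l^2 + 73*l - 66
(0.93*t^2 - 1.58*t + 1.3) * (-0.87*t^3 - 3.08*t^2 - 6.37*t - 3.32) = -0.8091*t^5 - 1.4898*t^4 - 2.1887*t^3 + 2.973*t^2 - 3.0354*t - 4.316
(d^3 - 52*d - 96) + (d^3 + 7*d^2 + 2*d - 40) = 2*d^3 + 7*d^2 - 50*d - 136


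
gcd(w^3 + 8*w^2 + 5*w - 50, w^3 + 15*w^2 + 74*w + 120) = w + 5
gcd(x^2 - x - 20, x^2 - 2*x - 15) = x - 5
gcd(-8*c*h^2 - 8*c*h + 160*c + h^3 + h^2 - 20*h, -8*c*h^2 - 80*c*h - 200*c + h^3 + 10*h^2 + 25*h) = 8*c*h + 40*c - h^2 - 5*h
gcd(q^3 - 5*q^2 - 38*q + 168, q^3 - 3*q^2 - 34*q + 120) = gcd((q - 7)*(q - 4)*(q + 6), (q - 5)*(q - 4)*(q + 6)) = q^2 + 2*q - 24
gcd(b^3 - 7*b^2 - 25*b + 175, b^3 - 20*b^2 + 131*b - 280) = b^2 - 12*b + 35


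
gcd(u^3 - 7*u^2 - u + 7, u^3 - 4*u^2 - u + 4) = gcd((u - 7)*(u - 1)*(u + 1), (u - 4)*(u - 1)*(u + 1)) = u^2 - 1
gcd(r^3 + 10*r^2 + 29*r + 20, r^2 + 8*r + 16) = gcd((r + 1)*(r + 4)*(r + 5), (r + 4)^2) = r + 4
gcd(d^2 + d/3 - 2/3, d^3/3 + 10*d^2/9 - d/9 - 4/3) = 1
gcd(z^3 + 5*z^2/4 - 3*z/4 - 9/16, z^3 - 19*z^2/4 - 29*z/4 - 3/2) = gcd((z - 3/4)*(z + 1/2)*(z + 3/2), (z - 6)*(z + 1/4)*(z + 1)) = 1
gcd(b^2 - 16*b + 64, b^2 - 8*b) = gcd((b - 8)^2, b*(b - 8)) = b - 8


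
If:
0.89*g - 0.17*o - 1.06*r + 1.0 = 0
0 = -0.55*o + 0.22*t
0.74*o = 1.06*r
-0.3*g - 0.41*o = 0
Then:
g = -0.64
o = 0.47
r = 0.33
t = 1.18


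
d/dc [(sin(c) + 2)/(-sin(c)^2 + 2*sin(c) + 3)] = (4*sin(c) - cos(c)^2)*cos(c)/((sin(c) - 3)^2*(sin(c) + 1)^2)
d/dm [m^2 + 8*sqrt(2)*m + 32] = 2*m + 8*sqrt(2)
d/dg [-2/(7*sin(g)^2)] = 4*cos(g)/(7*sin(g)^3)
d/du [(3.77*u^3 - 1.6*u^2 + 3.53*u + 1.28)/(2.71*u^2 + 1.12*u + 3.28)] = (10.2167*u^4 + 8.4448*u^3 + 25.7385*u^2 - 17.4336*u + 10.1448)/(7.3441*u^4 + 6.0704*u^3 + 19.032*u^2 + 7.3472*u + 10.7584)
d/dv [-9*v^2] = -18*v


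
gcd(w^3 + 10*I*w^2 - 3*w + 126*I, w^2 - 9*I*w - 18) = w - 3*I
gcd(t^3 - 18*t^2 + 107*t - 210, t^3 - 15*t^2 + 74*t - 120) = t^2 - 11*t + 30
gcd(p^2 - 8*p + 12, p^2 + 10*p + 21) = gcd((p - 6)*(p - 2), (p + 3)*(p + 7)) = 1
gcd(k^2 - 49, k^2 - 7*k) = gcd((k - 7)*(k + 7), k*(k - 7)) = k - 7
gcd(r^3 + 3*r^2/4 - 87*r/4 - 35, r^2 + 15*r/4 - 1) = r + 4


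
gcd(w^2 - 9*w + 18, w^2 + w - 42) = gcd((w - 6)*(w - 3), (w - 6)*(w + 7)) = w - 6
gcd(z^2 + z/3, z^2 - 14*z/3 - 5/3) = z + 1/3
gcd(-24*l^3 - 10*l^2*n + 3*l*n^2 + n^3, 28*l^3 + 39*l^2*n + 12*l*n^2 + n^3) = 4*l + n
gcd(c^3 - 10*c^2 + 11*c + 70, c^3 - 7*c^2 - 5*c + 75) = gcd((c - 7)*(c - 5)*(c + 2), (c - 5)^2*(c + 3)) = c - 5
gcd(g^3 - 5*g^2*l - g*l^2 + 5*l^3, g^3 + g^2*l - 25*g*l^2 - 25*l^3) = g^2 - 4*g*l - 5*l^2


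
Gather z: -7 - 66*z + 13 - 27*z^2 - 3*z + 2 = -27*z^2 - 69*z + 8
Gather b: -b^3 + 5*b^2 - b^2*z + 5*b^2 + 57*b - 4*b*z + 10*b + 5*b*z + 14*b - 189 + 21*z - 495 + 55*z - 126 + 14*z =-b^3 + b^2*(10 - z) + b*(z + 81) + 90*z - 810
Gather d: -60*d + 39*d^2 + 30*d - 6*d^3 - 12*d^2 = -6*d^3 + 27*d^2 - 30*d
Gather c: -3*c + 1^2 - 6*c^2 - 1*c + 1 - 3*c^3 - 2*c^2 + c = -3*c^3 - 8*c^2 - 3*c + 2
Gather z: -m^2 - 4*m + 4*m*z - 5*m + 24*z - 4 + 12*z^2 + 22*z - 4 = -m^2 - 9*m + 12*z^2 + z*(4*m + 46) - 8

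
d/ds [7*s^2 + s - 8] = 14*s + 1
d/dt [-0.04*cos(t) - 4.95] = 0.04*sin(t)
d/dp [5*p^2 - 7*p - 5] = 10*p - 7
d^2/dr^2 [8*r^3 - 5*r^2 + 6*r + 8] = 48*r - 10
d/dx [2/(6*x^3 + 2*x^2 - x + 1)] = 2*(-18*x^2 - 4*x + 1)/(6*x^3 + 2*x^2 - x + 1)^2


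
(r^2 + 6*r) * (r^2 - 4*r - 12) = r^4 + 2*r^3 - 36*r^2 - 72*r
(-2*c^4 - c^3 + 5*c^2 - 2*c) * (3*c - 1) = -6*c^5 - c^4 + 16*c^3 - 11*c^2 + 2*c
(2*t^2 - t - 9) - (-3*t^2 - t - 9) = 5*t^2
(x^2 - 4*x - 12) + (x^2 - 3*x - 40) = 2*x^2 - 7*x - 52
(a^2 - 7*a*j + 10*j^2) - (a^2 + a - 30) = -7*a*j - a + 10*j^2 + 30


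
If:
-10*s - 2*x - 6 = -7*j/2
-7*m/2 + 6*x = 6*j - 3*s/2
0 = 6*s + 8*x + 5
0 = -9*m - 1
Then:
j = -1031/4428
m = -1/9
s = -2899/4428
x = -791/5904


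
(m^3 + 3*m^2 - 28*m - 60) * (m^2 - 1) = m^5 + 3*m^4 - 29*m^3 - 63*m^2 + 28*m + 60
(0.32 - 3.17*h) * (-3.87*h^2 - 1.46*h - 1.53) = 12.2679*h^3 + 3.3898*h^2 + 4.3829*h - 0.4896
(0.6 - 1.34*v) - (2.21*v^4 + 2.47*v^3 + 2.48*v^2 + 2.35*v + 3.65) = -2.21*v^4 - 2.47*v^3 - 2.48*v^2 - 3.69*v - 3.05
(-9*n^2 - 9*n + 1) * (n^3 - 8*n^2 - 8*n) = -9*n^5 + 63*n^4 + 145*n^3 + 64*n^2 - 8*n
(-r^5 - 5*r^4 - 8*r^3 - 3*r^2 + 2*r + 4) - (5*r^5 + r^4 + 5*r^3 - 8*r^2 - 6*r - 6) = -6*r^5 - 6*r^4 - 13*r^3 + 5*r^2 + 8*r + 10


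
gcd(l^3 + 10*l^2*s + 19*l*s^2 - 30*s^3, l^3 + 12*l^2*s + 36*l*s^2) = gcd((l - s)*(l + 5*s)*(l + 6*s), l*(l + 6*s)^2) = l + 6*s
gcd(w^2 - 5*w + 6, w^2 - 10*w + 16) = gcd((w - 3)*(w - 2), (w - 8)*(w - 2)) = w - 2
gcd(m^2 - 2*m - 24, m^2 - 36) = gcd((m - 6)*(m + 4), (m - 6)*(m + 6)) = m - 6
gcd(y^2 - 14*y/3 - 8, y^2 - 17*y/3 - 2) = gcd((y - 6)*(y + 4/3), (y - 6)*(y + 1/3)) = y - 6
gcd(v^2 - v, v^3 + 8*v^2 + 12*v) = v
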